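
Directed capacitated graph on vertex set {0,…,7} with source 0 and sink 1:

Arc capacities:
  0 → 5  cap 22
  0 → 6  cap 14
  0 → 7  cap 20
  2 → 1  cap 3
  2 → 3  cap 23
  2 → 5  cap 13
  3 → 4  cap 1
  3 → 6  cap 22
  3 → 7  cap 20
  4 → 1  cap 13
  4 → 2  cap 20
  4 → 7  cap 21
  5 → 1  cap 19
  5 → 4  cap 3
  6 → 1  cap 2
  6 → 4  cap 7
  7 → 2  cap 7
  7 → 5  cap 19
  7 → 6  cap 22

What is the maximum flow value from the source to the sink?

augment #1: 0→5→1 bottleneck 19, total now 19
augment #2: 0→6→1 bottleneck 2, total now 21
augment #3: 0→5→4→1 bottleneck 3, total now 24
augment #4: 0→6→4→1 bottleneck 7, total now 31
augment #5: 0→7→2→1 bottleneck 3, total now 34
augment #6: 0→7→2→3→4→1 bottleneck 1, total now 35

Maximum flow value: 35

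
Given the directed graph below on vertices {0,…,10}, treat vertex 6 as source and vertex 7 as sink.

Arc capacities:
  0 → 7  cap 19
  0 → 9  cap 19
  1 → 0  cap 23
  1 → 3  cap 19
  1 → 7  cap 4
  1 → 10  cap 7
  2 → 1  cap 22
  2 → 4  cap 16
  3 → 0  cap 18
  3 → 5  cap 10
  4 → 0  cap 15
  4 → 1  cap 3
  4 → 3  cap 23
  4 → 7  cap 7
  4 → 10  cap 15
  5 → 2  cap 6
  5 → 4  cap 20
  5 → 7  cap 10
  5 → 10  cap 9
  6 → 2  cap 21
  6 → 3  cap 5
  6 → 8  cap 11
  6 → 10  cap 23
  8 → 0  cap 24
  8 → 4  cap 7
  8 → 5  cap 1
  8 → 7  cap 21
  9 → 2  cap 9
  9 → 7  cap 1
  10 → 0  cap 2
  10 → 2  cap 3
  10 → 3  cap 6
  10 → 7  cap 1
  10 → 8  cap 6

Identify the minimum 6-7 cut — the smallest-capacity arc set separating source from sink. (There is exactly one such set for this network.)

Min-cut arcs: {(6,2), (6,3), (6,8), (10,0), (10,2), (10,3), (10,7), (10,8)} (total capacity 55)

augment #1: 6→8→7 push 11
augment #2: 6→10→7 push 1
augment #3: 6→2→1→7 push 4
augment #4: 6→2→4→7 push 7
augment #5: 6→3→0→7 push 5
augment #6: 6→10→0→7 push 2
augment #7: 6→10→8→7 push 6
augment #8: 6→2→1→0→7 push 10
augment #9: 6→10→3→0→7 push 2
augment #10: 6→10→3→5→7 push 4
augment #11: 6→10→2→1→0→9→7 push 1
augment #12: 6→10→2→1→3→5→7 push 2
max flow = 55; residual-reachable set from 6 gives S-side
cut edges (S→T): {(6,2), (6,3), (6,8), (10,0), (10,2), (10,3), (10,7), (10,8)} total cap 55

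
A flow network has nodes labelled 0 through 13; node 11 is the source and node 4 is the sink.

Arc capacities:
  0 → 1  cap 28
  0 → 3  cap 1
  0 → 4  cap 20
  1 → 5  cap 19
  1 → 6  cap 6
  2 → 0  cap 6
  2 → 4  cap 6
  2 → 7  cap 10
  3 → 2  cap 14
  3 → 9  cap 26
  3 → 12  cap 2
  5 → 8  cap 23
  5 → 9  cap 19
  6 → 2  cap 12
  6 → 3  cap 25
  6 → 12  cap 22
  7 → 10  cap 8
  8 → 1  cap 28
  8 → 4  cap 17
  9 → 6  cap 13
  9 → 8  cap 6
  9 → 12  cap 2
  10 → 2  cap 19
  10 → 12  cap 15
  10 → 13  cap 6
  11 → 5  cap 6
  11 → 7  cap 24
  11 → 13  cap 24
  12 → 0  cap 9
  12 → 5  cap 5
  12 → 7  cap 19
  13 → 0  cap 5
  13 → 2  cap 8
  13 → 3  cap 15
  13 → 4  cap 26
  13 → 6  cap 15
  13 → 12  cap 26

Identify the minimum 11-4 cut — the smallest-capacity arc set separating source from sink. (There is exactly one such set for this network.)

Min-cut arcs: {(7,10), (11,5), (11,13)} (total capacity 38)

augment #1: 11→13→4 push 24
augment #2: 11→5→8→4 push 6
augment #3: 11→7→10→2→4 push 6
augment #4: 11→7→10→13→4 push 2
max flow = 38; residual-reachable set from 11 gives S-side
cut edges (S→T): {(7,10), (11,5), (11,13)} total cap 38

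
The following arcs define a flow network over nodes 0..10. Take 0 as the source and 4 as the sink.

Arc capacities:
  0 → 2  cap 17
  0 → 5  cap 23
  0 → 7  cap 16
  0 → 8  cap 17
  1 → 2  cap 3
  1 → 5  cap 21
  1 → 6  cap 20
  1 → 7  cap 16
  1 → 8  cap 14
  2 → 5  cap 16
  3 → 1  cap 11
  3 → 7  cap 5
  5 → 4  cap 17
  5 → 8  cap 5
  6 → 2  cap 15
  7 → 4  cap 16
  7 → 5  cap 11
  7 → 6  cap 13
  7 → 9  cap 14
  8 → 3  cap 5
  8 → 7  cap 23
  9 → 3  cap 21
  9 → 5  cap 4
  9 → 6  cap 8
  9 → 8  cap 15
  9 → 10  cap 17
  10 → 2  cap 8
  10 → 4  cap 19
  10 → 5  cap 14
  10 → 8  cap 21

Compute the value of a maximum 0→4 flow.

augment #1: 0→5→4 bottleneck 17, total now 17
augment #2: 0→7→4 bottleneck 16, total now 33
augment #3: 0→8→7→9→10→4 bottleneck 14, total now 47

Maximum flow value: 47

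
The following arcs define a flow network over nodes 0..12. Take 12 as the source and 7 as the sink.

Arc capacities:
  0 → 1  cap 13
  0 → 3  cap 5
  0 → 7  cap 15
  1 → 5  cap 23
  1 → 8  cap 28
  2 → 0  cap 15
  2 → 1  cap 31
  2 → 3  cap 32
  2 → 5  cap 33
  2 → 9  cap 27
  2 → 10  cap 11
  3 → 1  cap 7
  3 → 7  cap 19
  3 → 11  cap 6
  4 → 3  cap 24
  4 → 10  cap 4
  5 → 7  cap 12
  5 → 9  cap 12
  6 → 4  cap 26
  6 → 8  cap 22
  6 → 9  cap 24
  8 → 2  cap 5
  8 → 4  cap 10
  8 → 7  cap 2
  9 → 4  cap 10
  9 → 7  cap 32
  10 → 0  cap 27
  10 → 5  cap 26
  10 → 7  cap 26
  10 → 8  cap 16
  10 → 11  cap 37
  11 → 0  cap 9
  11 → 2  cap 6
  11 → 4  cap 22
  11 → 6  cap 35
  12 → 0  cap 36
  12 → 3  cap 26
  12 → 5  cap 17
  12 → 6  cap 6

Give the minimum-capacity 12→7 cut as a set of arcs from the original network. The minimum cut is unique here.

Min-cut arcs: {(0,7), (3,7), (3,11), (4,10), (5,7), (5,9), (8,2), (8,7), (12,6)} (total capacity 81)

augment #1: 12→0→7 push 15
augment #2: 12→3→7 push 19
augment #3: 12→5→7 push 12
augment #4: 12→5→9→7 push 5
augment #5: 12→6→8→7 push 2
augment #6: 12→6→9→7 push 4
augment #7: 12→0→1→5→9→7 push 7
augment #8: 12→3→11→2→9→7 push 6
augment #9: 12→0→1→8→2→9→7 push 5
augment #10: 12→0→1→8→4→10→7 push 1
augment #11: 12→3→1→8→4→10→7 push 1
augment #12: 12→0→3→1→8→4→10→7 push 2
augment #13: 12→0→3→1→8→6→9→7 push 2
max flow = 81; residual-reachable set from 12 gives S-side
cut edges (S→T): {(0,7), (3,7), (3,11), (4,10), (5,7), (5,9), (8,2), (8,7), (12,6)} total cap 81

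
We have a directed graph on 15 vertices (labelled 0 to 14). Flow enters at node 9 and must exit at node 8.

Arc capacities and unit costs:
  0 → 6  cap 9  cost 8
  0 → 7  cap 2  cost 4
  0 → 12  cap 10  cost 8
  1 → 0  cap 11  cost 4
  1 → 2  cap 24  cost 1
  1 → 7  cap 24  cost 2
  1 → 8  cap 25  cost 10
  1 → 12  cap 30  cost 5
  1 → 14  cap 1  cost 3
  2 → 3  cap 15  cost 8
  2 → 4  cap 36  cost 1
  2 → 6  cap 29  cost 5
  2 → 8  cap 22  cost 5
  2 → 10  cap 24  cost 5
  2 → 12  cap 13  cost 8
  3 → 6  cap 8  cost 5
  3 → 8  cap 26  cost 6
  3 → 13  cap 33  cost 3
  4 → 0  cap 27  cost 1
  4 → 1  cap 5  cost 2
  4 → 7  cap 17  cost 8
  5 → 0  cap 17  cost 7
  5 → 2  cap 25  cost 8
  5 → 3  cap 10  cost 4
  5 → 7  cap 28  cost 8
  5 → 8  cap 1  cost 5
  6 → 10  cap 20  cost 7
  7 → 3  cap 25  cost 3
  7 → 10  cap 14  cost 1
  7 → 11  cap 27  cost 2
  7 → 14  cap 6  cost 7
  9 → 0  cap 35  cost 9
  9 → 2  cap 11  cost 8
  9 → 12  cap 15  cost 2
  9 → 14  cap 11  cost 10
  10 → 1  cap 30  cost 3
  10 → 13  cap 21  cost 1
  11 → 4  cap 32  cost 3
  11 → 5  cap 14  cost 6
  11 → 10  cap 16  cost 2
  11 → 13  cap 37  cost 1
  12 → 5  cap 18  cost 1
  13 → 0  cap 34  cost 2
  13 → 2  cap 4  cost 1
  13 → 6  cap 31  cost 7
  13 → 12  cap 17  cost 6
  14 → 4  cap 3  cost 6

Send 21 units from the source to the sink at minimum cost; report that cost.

shortest-cost path #1: 9→12→5→8 push 1 @ unit cost 8 (adds 8)
shortest-cost path #2: 9→2→8 push 11 @ unit cost 13 (adds 143)
shortest-cost path #3: 9→12→5→3→8 push 9 @ unit cost 13 (adds 117)
total cost = 268

Minimum cost for 21 units: 268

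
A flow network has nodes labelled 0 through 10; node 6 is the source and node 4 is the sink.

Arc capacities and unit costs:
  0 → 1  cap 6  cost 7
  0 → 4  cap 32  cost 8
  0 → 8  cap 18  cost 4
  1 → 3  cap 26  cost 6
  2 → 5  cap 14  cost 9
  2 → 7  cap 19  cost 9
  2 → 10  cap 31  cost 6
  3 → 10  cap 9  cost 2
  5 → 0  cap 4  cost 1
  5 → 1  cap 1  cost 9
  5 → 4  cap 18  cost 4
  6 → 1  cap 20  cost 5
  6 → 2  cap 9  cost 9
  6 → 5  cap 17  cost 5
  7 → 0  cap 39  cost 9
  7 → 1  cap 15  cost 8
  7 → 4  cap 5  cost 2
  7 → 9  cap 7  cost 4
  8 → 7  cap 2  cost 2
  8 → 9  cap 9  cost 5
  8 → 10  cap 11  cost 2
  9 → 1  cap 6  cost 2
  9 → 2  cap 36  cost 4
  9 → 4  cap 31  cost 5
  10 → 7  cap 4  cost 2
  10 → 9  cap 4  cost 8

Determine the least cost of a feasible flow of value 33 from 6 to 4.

shortest-cost path #1: 6→5→4 push 17 @ unit cost 9 (adds 153)
shortest-cost path #2: 6→1→3→10→7→4 push 4 @ unit cost 17 (adds 68)
shortest-cost path #3: 6→2→7→4 push 1 @ unit cost 20 (adds 20)
shortest-cost path #4: 6→2→5→4 push 1 @ unit cost 22 (adds 22)
shortest-cost path #5: 6→1→3→10→9→4 push 4 @ unit cost 26 (adds 104)
shortest-cost path #6: 6→2→7→9→4 push 6 @ unit cost 27 (adds 162)
total cost = 529

Minimum cost for 33 units: 529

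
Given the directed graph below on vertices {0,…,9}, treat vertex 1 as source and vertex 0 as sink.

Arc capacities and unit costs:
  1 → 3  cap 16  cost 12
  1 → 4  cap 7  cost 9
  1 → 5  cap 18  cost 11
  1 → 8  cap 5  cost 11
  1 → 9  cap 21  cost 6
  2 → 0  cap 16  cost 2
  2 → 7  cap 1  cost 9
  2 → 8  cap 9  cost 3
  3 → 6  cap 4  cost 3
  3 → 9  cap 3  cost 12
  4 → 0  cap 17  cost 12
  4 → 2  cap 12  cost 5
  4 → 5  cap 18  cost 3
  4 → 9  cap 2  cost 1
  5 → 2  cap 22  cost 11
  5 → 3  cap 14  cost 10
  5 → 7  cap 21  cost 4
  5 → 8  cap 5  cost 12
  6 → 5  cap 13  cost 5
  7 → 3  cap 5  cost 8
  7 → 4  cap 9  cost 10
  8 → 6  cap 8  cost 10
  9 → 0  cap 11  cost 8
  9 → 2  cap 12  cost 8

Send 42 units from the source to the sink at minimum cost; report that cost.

shortest-cost path #1: 1→9→0 push 11 @ unit cost 14 (adds 154)
shortest-cost path #2: 1→4→2→0 push 7 @ unit cost 16 (adds 112)
shortest-cost path #3: 1→9→2→0 push 9 @ unit cost 16 (adds 144)
shortest-cost path #4: 1→9→2→4→0 push 1 @ unit cost 21 (adds 21)
shortest-cost path #5: 1→5→2→4→0 push 6 @ unit cost 29 (adds 174)
shortest-cost path #6: 1→5→7→4→0 push 8 @ unit cost 37 (adds 296)
total cost = 901

Minimum cost for 42 units: 901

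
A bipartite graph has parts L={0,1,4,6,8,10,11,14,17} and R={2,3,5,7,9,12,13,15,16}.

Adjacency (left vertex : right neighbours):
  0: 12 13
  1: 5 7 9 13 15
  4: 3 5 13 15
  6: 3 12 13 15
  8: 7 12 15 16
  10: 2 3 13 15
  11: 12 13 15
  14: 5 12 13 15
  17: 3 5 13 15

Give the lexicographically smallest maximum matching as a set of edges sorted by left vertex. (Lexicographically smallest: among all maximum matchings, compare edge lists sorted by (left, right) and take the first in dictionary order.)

Lex-smallest maximum matching: {(0,12), (1,7), (4,3), (6,13), (8,16), (10,2), (11,15), (14,5)}

|M| = 8 (so the lex-smallest maximum matching has 8 edges)
process left vertices in ascending order; for each, take the smallest-labelled available neighbour that still permits 8 edges overall, or leave it unmatched if none does
lex-smallest matching: {0-12, 1-7, 4-3, 6-13, 8-16, 10-2, 11-15, 14-5}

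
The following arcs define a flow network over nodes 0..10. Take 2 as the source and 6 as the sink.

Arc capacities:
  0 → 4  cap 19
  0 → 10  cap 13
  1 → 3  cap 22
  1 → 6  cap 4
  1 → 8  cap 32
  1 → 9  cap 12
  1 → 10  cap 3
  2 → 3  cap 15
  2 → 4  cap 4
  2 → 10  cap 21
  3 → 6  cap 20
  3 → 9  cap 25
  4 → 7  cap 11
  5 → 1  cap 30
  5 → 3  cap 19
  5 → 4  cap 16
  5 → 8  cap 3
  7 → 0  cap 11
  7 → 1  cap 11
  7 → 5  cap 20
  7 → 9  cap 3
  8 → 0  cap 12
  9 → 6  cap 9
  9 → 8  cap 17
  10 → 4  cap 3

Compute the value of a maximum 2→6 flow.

Maximum flow value: 22

augment #1: 2→3→6 bottleneck 15, total now 15
augment #2: 2→4→7→1→6 bottleneck 4, total now 19
augment #3: 2→10→4→7→9→6 bottleneck 3, total now 22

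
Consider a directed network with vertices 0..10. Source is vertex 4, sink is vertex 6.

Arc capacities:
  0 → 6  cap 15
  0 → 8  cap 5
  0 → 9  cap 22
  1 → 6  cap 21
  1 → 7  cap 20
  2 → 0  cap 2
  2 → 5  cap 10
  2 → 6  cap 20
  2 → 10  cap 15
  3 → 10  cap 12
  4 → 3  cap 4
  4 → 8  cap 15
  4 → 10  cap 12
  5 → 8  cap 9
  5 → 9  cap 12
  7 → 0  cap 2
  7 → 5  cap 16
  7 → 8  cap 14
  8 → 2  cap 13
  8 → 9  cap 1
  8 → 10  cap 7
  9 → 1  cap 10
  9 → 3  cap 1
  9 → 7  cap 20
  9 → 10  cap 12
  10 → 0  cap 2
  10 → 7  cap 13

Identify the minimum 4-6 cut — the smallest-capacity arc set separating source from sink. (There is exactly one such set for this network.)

Min-cut arcs: {(7,0), (8,2), (9,1), (10,0)} (total capacity 27)

augment #1: 4→8→2→6 push 13
augment #2: 4→10→0→6 push 2
augment #3: 4→8→9→1→6 push 1
augment #4: 4→10→7→0→6 push 2
augment #5: 4→10→7→5→9→1→6 push 8
augment #6: 4→3→10→7→5→9→1→6 push 1
max flow = 27; residual-reachable set from 4 gives S-side
cut edges (S→T): {(7,0), (8,2), (9,1), (10,0)} total cap 27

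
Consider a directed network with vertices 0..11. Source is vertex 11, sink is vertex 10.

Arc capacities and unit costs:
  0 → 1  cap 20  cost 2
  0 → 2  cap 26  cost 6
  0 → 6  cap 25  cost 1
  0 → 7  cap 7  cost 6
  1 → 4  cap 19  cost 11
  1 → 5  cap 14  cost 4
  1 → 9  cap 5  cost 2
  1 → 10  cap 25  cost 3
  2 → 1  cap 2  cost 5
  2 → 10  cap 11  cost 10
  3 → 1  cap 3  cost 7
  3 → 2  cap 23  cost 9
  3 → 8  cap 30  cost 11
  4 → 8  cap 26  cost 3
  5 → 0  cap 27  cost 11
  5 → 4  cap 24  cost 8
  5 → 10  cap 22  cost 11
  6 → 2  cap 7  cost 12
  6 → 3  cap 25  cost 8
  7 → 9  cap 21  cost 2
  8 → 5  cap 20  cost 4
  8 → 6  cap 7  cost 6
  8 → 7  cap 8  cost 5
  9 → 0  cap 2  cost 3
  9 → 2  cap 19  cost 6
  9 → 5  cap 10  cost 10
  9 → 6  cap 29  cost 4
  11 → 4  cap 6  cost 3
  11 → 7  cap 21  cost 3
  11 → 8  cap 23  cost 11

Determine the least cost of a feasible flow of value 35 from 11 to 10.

shortest-cost path #1: 11→7→9→0→1→10 push 2 @ unit cost 13 (adds 26)
shortest-cost path #2: 11→7→9→2→1→10 push 2 @ unit cost 19 (adds 38)
shortest-cost path #3: 11→7→9→2→10 push 11 @ unit cost 21 (adds 231)
shortest-cost path #4: 11→4→8→5→10 push 6 @ unit cost 21 (adds 126)
shortest-cost path #5: 11→8→5→10 push 14 @ unit cost 26 (adds 364)
total cost = 785

Minimum cost for 35 units: 785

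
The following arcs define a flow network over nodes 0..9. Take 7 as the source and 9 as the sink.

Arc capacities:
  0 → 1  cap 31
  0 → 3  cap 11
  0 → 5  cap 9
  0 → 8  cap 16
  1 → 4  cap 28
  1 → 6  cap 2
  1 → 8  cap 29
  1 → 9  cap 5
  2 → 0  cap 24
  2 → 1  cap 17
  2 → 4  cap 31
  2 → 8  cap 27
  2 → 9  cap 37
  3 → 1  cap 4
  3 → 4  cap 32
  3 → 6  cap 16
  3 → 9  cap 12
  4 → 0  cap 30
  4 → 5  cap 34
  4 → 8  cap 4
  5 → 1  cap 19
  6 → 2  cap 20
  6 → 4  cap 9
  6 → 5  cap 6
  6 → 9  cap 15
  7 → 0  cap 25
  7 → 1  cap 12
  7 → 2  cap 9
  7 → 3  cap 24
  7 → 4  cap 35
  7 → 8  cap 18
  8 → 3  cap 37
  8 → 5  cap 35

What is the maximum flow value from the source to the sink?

Maximum flow value: 44

augment #1: 7→1→9 bottleneck 5, total now 5
augment #2: 7→2→9 bottleneck 9, total now 14
augment #3: 7→3→9 bottleneck 12, total now 26
augment #4: 7→1→6→9 bottleneck 2, total now 28
augment #5: 7→3→6→9 bottleneck 12, total now 40
augment #6: 7→0→3→6→9 bottleneck 1, total now 41
augment #7: 7→0→3→6→2→9 bottleneck 3, total now 44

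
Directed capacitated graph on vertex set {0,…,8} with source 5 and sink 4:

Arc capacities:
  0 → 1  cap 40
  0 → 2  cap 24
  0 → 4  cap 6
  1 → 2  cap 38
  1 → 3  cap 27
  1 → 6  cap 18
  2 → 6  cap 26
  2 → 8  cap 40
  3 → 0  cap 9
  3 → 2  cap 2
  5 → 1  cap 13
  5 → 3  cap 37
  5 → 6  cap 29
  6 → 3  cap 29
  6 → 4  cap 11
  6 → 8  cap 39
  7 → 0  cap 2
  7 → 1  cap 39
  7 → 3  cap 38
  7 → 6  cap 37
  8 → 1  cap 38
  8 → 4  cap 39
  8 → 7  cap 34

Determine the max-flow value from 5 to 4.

augment #1: 5→6→4 bottleneck 11, total now 11
augment #2: 5→3→0→4 bottleneck 6, total now 17
augment #3: 5→6→8→4 bottleneck 18, total now 35
augment #4: 5→1→2→8→4 bottleneck 13, total now 48
augment #5: 5→3→2→8→4 bottleneck 2, total now 50
augment #6: 5→3→0→2→8→4 bottleneck 3, total now 53

Maximum flow value: 53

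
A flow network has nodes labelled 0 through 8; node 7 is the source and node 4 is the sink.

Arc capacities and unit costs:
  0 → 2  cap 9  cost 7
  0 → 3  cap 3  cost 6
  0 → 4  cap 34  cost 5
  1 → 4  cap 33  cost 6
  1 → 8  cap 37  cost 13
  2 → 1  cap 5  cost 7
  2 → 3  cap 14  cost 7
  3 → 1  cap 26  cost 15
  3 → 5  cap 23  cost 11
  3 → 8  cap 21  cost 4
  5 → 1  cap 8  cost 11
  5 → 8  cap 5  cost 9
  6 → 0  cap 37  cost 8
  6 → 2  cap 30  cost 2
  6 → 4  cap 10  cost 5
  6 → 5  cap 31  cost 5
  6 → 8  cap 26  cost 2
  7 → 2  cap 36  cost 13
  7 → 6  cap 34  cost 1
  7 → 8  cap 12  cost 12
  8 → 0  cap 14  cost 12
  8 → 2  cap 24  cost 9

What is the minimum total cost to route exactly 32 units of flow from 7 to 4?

Minimum cost for 32 units: 368

shortest-cost path #1: 7→6→4 push 10 @ unit cost 6 (adds 60)
shortest-cost path #2: 7→6→0→4 push 22 @ unit cost 14 (adds 308)
total cost = 368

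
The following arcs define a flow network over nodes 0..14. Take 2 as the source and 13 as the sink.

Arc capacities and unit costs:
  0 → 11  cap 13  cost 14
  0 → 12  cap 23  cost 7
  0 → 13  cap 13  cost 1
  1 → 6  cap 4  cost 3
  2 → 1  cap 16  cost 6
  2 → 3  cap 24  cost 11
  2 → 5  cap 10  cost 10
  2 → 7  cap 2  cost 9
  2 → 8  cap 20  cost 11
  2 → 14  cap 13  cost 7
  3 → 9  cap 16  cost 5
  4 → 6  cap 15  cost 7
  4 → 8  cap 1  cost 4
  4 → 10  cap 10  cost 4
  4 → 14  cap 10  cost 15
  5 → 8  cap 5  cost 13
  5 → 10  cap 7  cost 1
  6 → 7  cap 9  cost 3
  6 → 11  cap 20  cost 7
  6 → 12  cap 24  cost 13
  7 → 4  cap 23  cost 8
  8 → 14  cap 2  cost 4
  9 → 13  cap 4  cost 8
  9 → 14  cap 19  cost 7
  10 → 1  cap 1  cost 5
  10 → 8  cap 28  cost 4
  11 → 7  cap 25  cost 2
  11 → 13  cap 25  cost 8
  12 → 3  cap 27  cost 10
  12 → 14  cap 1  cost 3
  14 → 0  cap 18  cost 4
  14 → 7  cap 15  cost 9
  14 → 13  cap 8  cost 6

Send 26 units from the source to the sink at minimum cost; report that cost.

shortest-cost path #1: 2→14→0→13 push 13 @ unit cost 12 (adds 156)
shortest-cost path #2: 2→8→14→13 push 2 @ unit cost 21 (adds 42)
shortest-cost path #3: 2→3→9→13 push 4 @ unit cost 24 (adds 96)
shortest-cost path #4: 2→1→6→11→13 push 4 @ unit cost 24 (adds 96)
shortest-cost path #5: 2→3→9→14→13 push 3 @ unit cost 29 (adds 87)
total cost = 477

Minimum cost for 26 units: 477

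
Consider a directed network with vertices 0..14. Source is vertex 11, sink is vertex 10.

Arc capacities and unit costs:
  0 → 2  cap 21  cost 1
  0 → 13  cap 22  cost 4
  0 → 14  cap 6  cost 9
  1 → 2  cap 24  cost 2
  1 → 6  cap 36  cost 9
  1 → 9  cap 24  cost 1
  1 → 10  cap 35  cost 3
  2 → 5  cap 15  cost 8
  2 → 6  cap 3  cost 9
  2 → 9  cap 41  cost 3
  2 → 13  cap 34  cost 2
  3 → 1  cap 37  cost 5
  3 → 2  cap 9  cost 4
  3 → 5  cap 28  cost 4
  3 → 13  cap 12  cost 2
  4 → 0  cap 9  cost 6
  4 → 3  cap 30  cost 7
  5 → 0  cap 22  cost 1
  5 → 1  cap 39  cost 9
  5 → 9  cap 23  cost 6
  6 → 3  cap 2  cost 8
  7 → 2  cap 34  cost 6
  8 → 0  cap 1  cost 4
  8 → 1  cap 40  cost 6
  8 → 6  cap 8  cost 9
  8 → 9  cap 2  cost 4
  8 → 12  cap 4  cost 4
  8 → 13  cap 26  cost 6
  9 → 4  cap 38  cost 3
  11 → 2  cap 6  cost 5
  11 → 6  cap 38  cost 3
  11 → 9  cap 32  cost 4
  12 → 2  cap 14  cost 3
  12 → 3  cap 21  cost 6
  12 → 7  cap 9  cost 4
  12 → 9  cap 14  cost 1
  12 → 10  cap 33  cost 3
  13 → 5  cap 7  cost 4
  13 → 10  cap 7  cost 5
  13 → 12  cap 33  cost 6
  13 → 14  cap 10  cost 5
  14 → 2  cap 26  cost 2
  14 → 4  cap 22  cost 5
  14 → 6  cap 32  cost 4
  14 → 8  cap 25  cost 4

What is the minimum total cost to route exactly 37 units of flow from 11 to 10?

shortest-cost path #1: 11→2→13→10 push 6 @ unit cost 12 (adds 72)
shortest-cost path #2: 11→6→3→13→10 push 1 @ unit cost 18 (adds 18)
shortest-cost path #3: 11→6→3→1→10 push 1 @ unit cost 19 (adds 19)
shortest-cost path #4: 11→9→4→3→1→10 push 29 @ unit cost 22 (adds 638)
total cost = 747

Minimum cost for 37 units: 747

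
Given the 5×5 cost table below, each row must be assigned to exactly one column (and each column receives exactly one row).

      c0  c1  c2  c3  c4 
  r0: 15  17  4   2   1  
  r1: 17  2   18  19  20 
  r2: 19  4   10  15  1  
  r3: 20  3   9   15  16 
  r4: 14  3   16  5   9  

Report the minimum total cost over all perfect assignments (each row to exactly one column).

Minimum assignment cost: 28

optimal assignment: row0→col3 (cost 2), row1→col1 (cost 2), row2→col4 (cost 1), row3→col2 (cost 9), row4→col0 (cost 14)
total = 2 + 2 + 1 + 9 + 14 = 28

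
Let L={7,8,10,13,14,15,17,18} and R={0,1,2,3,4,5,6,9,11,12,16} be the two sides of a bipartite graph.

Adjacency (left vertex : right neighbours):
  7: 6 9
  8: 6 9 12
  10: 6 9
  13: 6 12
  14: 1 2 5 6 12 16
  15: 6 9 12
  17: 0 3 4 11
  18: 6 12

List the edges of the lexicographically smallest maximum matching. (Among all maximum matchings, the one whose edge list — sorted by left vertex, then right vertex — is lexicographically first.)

Lex-smallest maximum matching: {(7,6), (8,9), (13,12), (14,1), (17,0)}

|M| = 5 (so the lex-smallest maximum matching has 5 edges)
process left vertices in ascending order; for each, take the smallest-labelled available neighbour that still permits 5 edges overall, or leave it unmatched if none does
lex-smallest matching: {7-6, 8-9, 13-12, 14-1, 17-0}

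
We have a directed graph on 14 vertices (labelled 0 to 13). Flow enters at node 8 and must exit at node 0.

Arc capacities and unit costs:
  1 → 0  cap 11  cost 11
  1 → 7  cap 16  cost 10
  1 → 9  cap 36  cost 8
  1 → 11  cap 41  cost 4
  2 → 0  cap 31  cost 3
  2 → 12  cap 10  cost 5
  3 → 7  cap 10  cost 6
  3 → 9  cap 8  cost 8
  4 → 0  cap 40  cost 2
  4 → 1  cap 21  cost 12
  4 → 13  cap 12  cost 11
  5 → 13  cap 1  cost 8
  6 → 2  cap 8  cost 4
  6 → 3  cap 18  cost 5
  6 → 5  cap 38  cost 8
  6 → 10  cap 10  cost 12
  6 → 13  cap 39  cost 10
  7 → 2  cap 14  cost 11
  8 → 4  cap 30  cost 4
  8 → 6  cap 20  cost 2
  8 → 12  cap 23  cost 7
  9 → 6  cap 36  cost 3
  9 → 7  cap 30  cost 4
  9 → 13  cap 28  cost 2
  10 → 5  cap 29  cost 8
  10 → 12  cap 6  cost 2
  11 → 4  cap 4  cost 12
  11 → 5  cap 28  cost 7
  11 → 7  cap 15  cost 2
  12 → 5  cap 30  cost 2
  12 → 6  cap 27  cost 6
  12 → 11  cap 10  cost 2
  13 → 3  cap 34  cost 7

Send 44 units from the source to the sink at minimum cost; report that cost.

Minimum cost for 44 units: 394

shortest-cost path #1: 8→4→0 push 30 @ unit cost 6 (adds 180)
shortest-cost path #2: 8→6→2→0 push 8 @ unit cost 9 (adds 72)
shortest-cost path #3: 8→12→11→4→0 push 4 @ unit cost 23 (adds 92)
shortest-cost path #4: 8→12→11→7→2→0 push 2 @ unit cost 25 (adds 50)
total cost = 394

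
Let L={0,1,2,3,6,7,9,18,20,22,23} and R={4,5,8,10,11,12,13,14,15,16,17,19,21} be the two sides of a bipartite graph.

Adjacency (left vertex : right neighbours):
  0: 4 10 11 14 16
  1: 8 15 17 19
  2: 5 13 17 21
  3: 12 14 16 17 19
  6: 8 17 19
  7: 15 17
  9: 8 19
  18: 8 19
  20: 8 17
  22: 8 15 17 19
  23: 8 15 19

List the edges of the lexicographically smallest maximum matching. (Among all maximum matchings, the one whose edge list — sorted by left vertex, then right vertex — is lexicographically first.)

Lex-smallest maximum matching: {(0,4), (1,8), (2,5), (3,12), (6,17), (7,15), (9,19)}

|M| = 7 (so the lex-smallest maximum matching has 7 edges)
process left vertices in ascending order; for each, take the smallest-labelled available neighbour that still permits 7 edges overall, or leave it unmatched if none does
lex-smallest matching: {0-4, 1-8, 2-5, 3-12, 6-17, 7-15, 9-19}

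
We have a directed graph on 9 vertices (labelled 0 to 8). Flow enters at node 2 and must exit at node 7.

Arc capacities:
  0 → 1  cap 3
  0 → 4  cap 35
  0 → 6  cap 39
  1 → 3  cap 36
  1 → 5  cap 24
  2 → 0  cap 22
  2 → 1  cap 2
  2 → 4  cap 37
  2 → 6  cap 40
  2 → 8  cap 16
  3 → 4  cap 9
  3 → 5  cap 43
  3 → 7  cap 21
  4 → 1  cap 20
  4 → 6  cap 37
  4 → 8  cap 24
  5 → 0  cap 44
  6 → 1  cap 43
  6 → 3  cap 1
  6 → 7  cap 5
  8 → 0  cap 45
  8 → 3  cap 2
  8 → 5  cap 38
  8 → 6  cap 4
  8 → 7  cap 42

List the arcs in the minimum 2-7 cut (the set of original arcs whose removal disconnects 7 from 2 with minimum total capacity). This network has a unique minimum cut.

augment #1: 2→6→7 push 5
augment #2: 2→8→7 push 16
augment #3: 2→1→3→7 push 2
augment #4: 2→4→8→7 push 24
augment #5: 2→6→3→7 push 1
augment #6: 2→0→1→3→7 push 3
augment #7: 2→4→1→3→7 push 13
augment #8: 2→6→1→3→7 push 2
max flow = 66; residual-reachable set from 2 gives S-side
cut edges (S→T): {(2,8), (3,7), (4,8), (6,7)} total cap 66

Min-cut arcs: {(2,8), (3,7), (4,8), (6,7)} (total capacity 66)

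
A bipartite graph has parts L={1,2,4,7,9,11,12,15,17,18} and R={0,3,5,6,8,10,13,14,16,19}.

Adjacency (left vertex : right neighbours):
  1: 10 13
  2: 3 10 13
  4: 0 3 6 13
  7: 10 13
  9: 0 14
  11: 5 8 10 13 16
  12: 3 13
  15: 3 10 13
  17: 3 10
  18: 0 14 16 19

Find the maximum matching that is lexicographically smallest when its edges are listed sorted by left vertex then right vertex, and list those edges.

Lex-smallest maximum matching: {(1,10), (2,3), (4,0), (7,13), (9,14), (11,5), (18,16)}

|M| = 7 (so the lex-smallest maximum matching has 7 edges)
process left vertices in ascending order; for each, take the smallest-labelled available neighbour that still permits 7 edges overall, or leave it unmatched if none does
lex-smallest matching: {1-10, 2-3, 4-0, 7-13, 9-14, 11-5, 18-16}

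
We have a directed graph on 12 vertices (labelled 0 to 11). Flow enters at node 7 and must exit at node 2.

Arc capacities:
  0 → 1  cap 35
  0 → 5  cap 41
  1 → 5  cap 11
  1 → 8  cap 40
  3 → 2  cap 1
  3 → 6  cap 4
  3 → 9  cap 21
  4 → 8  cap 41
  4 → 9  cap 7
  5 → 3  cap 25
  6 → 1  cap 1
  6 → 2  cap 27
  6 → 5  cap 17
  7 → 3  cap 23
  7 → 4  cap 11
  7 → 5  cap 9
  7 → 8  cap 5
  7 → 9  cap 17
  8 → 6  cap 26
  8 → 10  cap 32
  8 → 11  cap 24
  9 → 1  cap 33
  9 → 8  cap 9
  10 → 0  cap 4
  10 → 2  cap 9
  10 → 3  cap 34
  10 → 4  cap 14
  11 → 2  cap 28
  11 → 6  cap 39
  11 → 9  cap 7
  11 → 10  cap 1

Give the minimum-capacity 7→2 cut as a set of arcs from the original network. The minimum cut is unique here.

augment #1: 7→3→2 push 1
augment #2: 7→3→6→2 push 4
augment #3: 7→8→6→2 push 5
augment #4: 7→4→8→6→2 push 11
augment #5: 7→9→8→6→2 push 7
augment #6: 7→9→8→10→2 push 2
augment #7: 7→9→1→8→10→2 push 7
augment #8: 7→9→1→8→11→2 push 1
augment #9: 7→3→9→1→8→11→2 push 18
augment #10: 7→5→3→9→1→8→11→2 push 3
max flow = 59; residual-reachable set from 7 gives S-side
cut edges (S→T): {(3,2), (3,6), (3,9), (7,4), (7,8), (7,9)} total cap 59

Min-cut arcs: {(3,2), (3,6), (3,9), (7,4), (7,8), (7,9)} (total capacity 59)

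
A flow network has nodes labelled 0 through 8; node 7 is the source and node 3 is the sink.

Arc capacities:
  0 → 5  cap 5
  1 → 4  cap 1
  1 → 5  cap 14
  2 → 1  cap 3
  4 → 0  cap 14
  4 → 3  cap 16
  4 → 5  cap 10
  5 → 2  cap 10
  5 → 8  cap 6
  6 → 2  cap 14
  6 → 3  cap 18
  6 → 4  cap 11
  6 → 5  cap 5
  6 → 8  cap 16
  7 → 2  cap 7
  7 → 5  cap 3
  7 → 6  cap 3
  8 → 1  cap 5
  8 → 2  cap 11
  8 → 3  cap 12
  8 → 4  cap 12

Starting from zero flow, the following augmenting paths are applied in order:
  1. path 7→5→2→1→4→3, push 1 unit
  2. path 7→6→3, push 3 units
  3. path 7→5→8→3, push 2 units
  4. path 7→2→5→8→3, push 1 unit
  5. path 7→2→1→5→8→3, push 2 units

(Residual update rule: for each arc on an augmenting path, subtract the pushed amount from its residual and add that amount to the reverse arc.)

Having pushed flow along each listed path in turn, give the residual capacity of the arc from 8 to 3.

Residual capacity of (8,3): 7

after path 1 (7→5→2→1→4→3, push 1): res(8,3)=12
after path 2 (7→6→3, push 3): res(8,3)=12
after path 3 (7→5→8→3, push 2): res(8,3)=10
after path 4 (7→2→5→8→3, push 1): res(8,3)=9
after path 5 (7→2→1→5→8→3, push 2): res(8,3)=7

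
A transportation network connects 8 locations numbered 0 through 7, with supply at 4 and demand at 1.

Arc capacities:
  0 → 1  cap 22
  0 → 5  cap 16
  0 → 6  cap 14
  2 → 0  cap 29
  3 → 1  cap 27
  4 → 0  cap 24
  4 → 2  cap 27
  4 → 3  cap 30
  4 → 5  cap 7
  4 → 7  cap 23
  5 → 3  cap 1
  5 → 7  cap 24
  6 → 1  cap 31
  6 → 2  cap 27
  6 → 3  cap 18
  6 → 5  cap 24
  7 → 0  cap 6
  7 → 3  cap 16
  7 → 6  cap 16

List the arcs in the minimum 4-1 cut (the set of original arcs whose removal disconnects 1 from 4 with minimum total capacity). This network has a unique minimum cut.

augment #1: 4→0→1 push 22
augment #2: 4→3→1 push 27
augment #3: 4→0→6→1 push 2
augment #4: 4→7→6→1 push 16
augment #5: 4→2→0→6→1 push 12
max flow = 79; residual-reachable set from 4 gives S-side
cut edges (S→T): {(0,1), (0,6), (3,1), (7,6)} total cap 79

Min-cut arcs: {(0,1), (0,6), (3,1), (7,6)} (total capacity 79)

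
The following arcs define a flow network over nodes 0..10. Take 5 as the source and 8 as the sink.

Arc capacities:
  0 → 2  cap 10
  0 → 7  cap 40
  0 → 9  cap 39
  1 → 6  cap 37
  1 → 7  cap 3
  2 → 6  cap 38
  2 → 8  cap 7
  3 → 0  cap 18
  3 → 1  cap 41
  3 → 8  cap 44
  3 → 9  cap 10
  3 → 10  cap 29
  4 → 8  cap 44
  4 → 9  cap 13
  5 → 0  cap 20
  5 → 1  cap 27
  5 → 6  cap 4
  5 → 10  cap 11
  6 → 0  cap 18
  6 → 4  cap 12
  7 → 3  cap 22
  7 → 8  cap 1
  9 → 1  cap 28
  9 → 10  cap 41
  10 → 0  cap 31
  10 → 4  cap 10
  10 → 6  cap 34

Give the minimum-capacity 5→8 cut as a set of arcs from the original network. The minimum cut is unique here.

Min-cut arcs: {(2,8), (6,4), (7,3), (7,8), (10,4)} (total capacity 52)

augment #1: 5→0→2→8 push 7
augment #2: 5→0→7→8 push 1
augment #3: 5→6→4→8 push 4
augment #4: 5→10→4→8 push 10
augment #5: 5→0→7→3→8 push 12
augment #6: 5→1→6→4→8 push 8
augment #7: 5→1→7→3→8 push 3
augment #8: 5→10→0→7→3→8 push 1
augment #9: 5→1→6→0→7→3→8 push 6
max flow = 52; residual-reachable set from 5 gives S-side
cut edges (S→T): {(2,8), (6,4), (7,3), (7,8), (10,4)} total cap 52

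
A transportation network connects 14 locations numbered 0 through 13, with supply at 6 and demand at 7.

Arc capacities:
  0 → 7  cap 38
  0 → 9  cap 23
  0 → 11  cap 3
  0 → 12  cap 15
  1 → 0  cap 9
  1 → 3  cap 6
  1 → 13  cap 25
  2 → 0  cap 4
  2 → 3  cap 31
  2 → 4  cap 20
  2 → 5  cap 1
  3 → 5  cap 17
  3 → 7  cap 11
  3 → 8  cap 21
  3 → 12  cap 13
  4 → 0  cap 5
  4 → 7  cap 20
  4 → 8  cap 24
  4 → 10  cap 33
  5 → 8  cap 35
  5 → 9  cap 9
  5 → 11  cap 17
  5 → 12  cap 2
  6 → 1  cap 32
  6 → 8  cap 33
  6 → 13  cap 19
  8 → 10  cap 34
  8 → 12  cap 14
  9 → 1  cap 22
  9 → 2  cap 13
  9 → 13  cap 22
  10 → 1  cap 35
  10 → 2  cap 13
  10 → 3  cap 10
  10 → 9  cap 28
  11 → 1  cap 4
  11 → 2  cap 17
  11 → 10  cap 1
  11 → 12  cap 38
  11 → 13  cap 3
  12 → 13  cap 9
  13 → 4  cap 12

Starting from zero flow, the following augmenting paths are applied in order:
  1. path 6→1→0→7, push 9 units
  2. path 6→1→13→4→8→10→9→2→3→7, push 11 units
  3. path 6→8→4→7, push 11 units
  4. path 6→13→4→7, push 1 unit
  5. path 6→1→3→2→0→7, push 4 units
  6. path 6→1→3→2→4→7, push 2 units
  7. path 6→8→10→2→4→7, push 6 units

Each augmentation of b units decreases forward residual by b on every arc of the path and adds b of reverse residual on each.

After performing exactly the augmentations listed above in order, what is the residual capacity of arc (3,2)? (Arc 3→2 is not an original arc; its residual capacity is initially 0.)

after path 1 (6→1→0→7, push 9): res(3,2)=0
after path 2 (6→1→13→4→8→10→9→2→3→7, push 11): res(3,2)=11
after path 3 (6→8→4→7, push 11): res(3,2)=11
after path 4 (6→13→4→7, push 1): res(3,2)=11
after path 5 (6→1→3→2→0→7, push 4): res(3,2)=7
after path 6 (6→1→3→2→4→7, push 2): res(3,2)=5
after path 7 (6→8→10→2→4→7, push 6): res(3,2)=5

Residual capacity of (3,2): 5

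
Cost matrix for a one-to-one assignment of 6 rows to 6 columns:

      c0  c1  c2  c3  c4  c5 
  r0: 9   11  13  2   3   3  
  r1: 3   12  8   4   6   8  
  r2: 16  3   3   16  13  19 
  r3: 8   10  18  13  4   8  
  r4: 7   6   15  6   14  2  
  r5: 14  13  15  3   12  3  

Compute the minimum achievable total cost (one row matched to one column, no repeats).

optimal assignment: row0→col3 (cost 2), row1→col0 (cost 3), row2→col2 (cost 3), row3→col4 (cost 4), row4→col1 (cost 6), row5→col5 (cost 3)
total = 2 + 3 + 3 + 4 + 6 + 3 = 21

Minimum assignment cost: 21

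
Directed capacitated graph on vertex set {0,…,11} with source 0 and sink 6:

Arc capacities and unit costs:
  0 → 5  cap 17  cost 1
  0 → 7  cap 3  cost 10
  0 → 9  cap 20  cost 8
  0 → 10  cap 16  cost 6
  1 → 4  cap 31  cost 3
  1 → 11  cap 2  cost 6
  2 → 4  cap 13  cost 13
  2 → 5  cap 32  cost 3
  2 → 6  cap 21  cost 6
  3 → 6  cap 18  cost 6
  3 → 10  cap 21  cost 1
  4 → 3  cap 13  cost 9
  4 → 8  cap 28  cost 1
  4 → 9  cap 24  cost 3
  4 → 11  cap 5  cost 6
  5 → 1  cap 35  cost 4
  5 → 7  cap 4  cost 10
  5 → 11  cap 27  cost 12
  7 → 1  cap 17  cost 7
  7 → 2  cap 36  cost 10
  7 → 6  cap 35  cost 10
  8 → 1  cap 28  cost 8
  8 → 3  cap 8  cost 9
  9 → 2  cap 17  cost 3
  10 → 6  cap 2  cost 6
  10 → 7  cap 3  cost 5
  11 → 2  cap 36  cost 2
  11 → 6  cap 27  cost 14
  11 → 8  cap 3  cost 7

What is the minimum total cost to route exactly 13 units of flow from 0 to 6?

Minimum cost for 13 units: 211

shortest-cost path #1: 0→10→6 push 2 @ unit cost 12 (adds 24)
shortest-cost path #2: 0→9→2→6 push 11 @ unit cost 17 (adds 187)
total cost = 211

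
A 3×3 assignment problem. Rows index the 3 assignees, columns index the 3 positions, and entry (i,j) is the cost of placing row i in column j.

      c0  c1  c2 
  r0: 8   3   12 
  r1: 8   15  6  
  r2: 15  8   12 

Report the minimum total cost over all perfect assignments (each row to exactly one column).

Minimum assignment cost: 22

optimal assignment: row0→col0 (cost 8), row1→col2 (cost 6), row2→col1 (cost 8)
total = 8 + 6 + 8 = 22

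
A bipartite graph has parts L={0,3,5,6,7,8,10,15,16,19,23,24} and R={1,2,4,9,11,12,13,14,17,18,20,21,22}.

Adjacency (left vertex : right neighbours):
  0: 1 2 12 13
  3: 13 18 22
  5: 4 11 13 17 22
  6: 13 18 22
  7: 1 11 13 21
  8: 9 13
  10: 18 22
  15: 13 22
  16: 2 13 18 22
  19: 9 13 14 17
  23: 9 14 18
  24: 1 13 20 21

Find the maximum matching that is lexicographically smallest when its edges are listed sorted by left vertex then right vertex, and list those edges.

Lex-smallest maximum matching: {(0,1), (3,13), (5,4), (6,18), (7,11), (8,9), (10,22), (16,2), (19,17), (23,14), (24,20)}

|M| = 11 (so the lex-smallest maximum matching has 11 edges)
process left vertices in ascending order; for each, take the smallest-labelled available neighbour that still permits 11 edges overall, or leave it unmatched if none does
lex-smallest matching: {0-1, 3-13, 5-4, 6-18, 7-11, 8-9, 10-22, 16-2, 19-17, 23-14, 24-20}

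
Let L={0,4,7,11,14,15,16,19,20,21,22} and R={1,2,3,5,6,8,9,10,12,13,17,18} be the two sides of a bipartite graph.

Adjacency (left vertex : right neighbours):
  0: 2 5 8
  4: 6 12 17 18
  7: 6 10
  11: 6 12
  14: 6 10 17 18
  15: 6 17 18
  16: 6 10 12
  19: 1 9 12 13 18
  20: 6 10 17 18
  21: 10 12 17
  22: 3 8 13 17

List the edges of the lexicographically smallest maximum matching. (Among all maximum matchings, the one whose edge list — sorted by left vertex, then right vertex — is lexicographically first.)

|M| = 8 (so the lex-smallest maximum matching has 8 edges)
process left vertices in ascending order; for each, take the smallest-labelled available neighbour that still permits 8 edges overall, or leave it unmatched if none does
lex-smallest matching: {0-2, 4-6, 7-10, 11-12, 14-17, 15-18, 19-1, 22-3}

Lex-smallest maximum matching: {(0,2), (4,6), (7,10), (11,12), (14,17), (15,18), (19,1), (22,3)}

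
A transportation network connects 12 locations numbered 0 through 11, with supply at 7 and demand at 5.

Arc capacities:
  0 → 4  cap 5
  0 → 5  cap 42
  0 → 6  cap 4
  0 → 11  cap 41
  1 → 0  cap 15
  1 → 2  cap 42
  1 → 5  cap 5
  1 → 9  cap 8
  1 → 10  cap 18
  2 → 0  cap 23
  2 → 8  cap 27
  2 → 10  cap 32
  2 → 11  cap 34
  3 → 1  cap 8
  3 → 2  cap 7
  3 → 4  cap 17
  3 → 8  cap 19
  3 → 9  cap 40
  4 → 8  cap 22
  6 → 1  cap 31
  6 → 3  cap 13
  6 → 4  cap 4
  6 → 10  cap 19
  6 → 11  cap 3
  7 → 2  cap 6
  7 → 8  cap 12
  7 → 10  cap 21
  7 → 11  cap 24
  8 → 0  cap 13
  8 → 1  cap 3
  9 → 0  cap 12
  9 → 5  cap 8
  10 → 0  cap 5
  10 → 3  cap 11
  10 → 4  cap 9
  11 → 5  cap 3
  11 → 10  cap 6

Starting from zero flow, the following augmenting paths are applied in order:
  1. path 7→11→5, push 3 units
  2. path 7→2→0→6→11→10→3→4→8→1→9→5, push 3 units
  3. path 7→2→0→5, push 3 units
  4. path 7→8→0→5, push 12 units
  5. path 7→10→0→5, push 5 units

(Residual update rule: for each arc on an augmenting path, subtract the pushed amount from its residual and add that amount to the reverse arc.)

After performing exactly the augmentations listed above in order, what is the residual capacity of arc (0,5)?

Residual capacity of (0,5): 22

after path 1 (7→11→5, push 3): res(0,5)=42
after path 2 (7→2→0→6→11→10→3→4→8→1→9→5, push 3): res(0,5)=42
after path 3 (7→2→0→5, push 3): res(0,5)=39
after path 4 (7→8→0→5, push 12): res(0,5)=27
after path 5 (7→10→0→5, push 5): res(0,5)=22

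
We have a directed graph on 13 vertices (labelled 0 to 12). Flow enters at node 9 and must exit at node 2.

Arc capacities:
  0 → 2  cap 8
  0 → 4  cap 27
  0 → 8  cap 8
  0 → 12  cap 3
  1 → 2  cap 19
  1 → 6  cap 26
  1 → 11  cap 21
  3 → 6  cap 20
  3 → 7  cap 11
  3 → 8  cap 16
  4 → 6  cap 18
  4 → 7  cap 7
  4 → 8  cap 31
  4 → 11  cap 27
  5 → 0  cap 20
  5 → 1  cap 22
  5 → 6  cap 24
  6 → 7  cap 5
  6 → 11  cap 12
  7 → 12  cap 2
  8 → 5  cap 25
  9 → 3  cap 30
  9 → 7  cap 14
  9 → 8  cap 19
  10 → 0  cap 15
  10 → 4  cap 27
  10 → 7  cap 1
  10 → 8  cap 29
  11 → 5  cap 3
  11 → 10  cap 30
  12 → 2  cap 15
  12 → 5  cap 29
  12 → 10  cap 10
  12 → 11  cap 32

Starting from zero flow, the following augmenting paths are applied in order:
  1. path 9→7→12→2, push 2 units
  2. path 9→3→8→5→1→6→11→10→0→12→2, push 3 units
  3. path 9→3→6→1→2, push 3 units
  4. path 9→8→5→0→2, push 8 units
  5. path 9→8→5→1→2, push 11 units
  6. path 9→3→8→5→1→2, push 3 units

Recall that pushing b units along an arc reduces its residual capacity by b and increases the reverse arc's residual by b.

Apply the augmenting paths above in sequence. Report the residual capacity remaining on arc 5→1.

after path 1 (9→7→12→2, push 2): res(5,1)=22
after path 2 (9→3→8→5→1→6→11→10→0→12→2, push 3): res(5,1)=19
after path 3 (9→3→6→1→2, push 3): res(5,1)=19
after path 4 (9→8→5→0→2, push 8): res(5,1)=19
after path 5 (9→8→5→1→2, push 11): res(5,1)=8
after path 6 (9→3→8→5→1→2, push 3): res(5,1)=5

Residual capacity of (5,1): 5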